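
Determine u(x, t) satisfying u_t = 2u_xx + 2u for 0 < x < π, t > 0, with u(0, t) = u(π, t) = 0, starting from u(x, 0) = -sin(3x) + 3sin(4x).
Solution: Substitute u = exp(2t)w.
Then u_t = exp(2t)(w_t + 2w), u_xx = exp(2t)w_xx; substituting and dividing by exp(2t), the lower-order terms cancel: w_t = 2w_xx (standard heat equation).
Data for w: w(x,0) = u(x,0) = -sin(3x) + 3sin(4x). The boundary conditions carry over: w(0,t) = w(π,t) = 0.
Separating variables: w = Σ c_n exp(-2n²t) sin(nx). From w(x,0) = -sin(3x) + 3sin(4x): c_3=-1, c_4=3.
So w(x,t) = -exp(-18t)sin(3x) + 3exp(-32t)sin(4x), and u(x,t) = exp(2t)w(x,t).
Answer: u(x, t) = -exp(-16t)sin(3x) + 3exp(-30t)sin(4x)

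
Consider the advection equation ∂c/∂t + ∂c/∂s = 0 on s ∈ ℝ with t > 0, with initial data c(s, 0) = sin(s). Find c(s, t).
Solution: By characteristics (ds/dt = 1), c(s,t) = f(s - t) with f = c(·, 0).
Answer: c(s, t) = sin(s - t)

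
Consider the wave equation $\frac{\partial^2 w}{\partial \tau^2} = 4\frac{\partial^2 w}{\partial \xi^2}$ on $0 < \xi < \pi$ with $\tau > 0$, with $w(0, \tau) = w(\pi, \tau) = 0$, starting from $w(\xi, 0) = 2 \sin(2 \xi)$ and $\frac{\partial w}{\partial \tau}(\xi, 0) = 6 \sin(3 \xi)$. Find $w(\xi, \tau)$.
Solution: Separating variables: $w = \sum [A_n \cos(\omega_n \tau) + B_n \sin(\omega_n \tau)] \sin(n\xi)$, $\omega_n = 2n$. From ICs ($B_n$ = velocity coefficient / $\omega_n$): $A_2=2, B_3=1$.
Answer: $w(\xi, \tau) = \sin(6 \tau) \sin(3 \xi) + 2 \sin(2 \xi) \cos(4 \tau)$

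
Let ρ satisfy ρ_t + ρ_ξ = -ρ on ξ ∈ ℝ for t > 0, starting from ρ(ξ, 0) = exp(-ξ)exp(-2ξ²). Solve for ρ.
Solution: Substitute ρ = exp(-ξ)u.
Then ρ_ξ = exp(-ξ)(u_ξ - u), ρ_t = exp(-ξ)u_t; substituting and dividing by exp(-ξ), the lower-order terms cancel: u_t + u_ξ = 0 (standard advection equation).
Data for u: u(ξ,0) = exp(ξ)ρ(ξ,0) = exp(-2ξ²).
By characteristics (dξ/dt = 1), u(ξ,t) = f(ξ - t) with f = u(·, 0).
So u(ξ,t) = exp(-2(-t + ξ)²), and ρ(ξ,t) = exp(-ξ)u(ξ,t).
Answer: ρ(ξ, t) = exp(-ξ)exp(-2(-t + ξ)²)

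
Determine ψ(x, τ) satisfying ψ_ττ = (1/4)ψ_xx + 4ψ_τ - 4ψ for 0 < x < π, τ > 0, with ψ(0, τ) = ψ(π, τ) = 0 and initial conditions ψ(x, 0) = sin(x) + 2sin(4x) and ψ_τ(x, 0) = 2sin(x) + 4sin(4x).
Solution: Substitute ψ = exp(2τ)u, i.e. u = exp(-2τ)ψ.
By the product rule, ψ_τ = exp(2τ)(u_τ + 2u), ψ_ττ = exp(2τ)(u_ττ + 4u_τ + 4u), ψ_xx = exp(2τ)u_xx.
Substituting into the PDE and dividing by exp(2τ): u_ττ + 4u_τ + 4u = (1/4)u_xx + 4(u_τ + 2u) - 4u.
The lower-order terms cancel, leaving the standard wave equation u_ττ = (1/4)u_xx.
Initial data for u: u(x,0) = ψ(x,0) = sin(x) + 2sin(4x); u_τ(x,0) = ψ_τ(x,0) - 2ψ(x,0) = 0. The boundary conditions carry over: u(0,τ) = u(π,τ) = 0.
Solve for u:
  Using separation of variables u = X(x)T(τ):
  Eigenfunctions: sin(nx), n = 1, 2, 3, ...
  General solution: u(x, τ) = Σ [A_n cos(n τ/2) + B_n sin(n τ/2)] sin(nx)
  From u(x,0) = sin(x) + 2sin(4x): A_1=1, A_4=2. From u_τ(x,0) = 0: all B_n = 0.
Hence u(x,τ) = sin(x)cos(τ/2) + 2sin(4x)cos(2τ).
Transform back: ψ(x,τ) = exp(2τ)u(x,τ).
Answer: ψ(x, τ) = exp(2τ)sin(x)cos(τ/2) + 2exp(2τ)sin(4x)cos(2τ)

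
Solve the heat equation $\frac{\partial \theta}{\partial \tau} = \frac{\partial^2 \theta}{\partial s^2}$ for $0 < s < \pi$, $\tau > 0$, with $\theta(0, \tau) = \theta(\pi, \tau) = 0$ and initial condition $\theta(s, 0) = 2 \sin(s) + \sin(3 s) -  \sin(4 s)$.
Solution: Separating variables: $\theta = \sum c_n e^{-n^2\tau} \sin(ns)$. From $\theta(s,0) = 2 \sin(s) + \sin(3 s) - \sin(4 s)$: $c_1=2, c_3=1, c_4=-1$.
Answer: $\theta(s, \tau) = 2 e^{-\tau} \sin(s) + e^{-9 \tau} \sin(3 s) -  e^{-16 \tau} \sin(4 s)$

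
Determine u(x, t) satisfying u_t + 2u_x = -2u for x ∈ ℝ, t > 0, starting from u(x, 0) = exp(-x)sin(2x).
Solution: Substitute u = exp(-x)w.
Then u_x = exp(-x)(w_x - w), u_t = exp(-x)w_t; substituting and dividing by exp(-x), the lower-order terms cancel: w_t + 2w_x = 0 (standard advection equation).
Data for w: w(x,0) = exp(x)u(x,0) = sin(2x).
By characteristics (dx/dt = 2), w(x,t) = f(x - 2t) with f = w(·, 0).
So w(x,t) = -sin(4t - 2x), and u(x,t) = exp(-x)w(x,t).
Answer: u(x, t) = -exp(-x)sin(4t - 2x)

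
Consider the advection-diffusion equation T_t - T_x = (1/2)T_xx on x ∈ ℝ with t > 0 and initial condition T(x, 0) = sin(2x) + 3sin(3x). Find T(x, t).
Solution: Change to a moving frame: let η = x + t, σ = t and write T(x,t) = u(η,σ).
By the chain rule T_t = u_σ + u_η, T_x = u_η, T_xx = u_ηη.
Then T_t - T_x = u_σ: the advection term cancels and the PDE becomes the heat equation u_σ = (1/2)u_ηη on η ∈ ℝ.
Initial data: u(η,0) = T(η,0) = sin(2η) + 3sin(3η).
On η ∈ ℝ each mode satisfies (sin(nη))″ = -n² sin(nη), so exp(-n²σ/2) sin(nη) solves the heat equation; by superposition u(η,σ) = Σ c_n exp(-n²σ/2) sin(nη).
Reading off the coefficients: c_2=1, c_3=3, so u(η,σ) = exp(-2σ)sin(2η) + 3exp(-9σ/2)sin(3η).
Substituting back η = x + t, σ = t: T(x,t) = u(x + t, t).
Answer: T(x, t) = exp(-2t)sin(2t + 2x) + 3exp(-9t/2)sin(3t + 3x)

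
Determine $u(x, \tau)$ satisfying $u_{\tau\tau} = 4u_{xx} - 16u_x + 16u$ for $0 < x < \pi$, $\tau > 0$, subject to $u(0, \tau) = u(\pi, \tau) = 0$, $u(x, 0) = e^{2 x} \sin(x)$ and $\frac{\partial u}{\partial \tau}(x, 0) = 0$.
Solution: Substitute $u = e^{2x}w$, i.e. $w = e^{-2x}u$.
By the product rule, $u_x = e^{2x}(w_x + 2w)$, $u_{xx} = e^{2x}(w_{xx} + 4w_x + 4w)$, $u_{\tau\tau} = e^{2x}w_{\tau\tau}$.
Substituting into the PDE and dividing by $e^{2x}$: $w_{\tau\tau} = 4(w_{xx} + 4w_x + 4w) - 16(w_x + 2w) + 16w$.
The lower-order terms cancel, leaving the standard wave equation $w_{\tau\tau} = 4w_{xx}$.
Initial data for $w$: $w(x,0) = e^{-2x}u(x,0) = \sin(x)$; $w_{\tau}(x,0) = e^{-2x}u_{\tau}(x,0) = 0$. The boundary conditions carry over: $w(0,\tau) = w(\pi,\tau) = 0$.
Solve for $w$:
  Using separation of variables $w = X(x)T(\tau)$:
  Eigenfunctions: $\sin(nx)$, $n = 1, 2, 3, \ldots$
  General solution: $w(x, \tau) = \sum [A_n \cos(2n \tau) + B_n \sin(2n \tau)] \sin(nx)$
  From $w(x,0) = \sin(x)$: $A_1=1$. From $w_{\tau}(x,0) = 0$: all $B_n = 0$.
Hence $w(x,\tau) = \sin(x) \cos(2 \tau)$.
Transform back: $u(x,\tau) = e^{2x}w(x,\tau)$.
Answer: $u(x, \tau) = e^{2 x} \sin(x) \cos(2 \tau)$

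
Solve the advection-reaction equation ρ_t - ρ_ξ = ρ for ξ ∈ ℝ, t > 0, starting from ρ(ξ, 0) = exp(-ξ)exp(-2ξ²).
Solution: Substitute ρ = exp(-ξ)u, i.e. u = exp(ξ)ρ.
By the product rule, ρ_ξ = exp(-ξ)(u_ξ - u), ρ_t = exp(-ξ)u_t.
Substituting into the PDE and dividing by exp(-ξ): u_t - (u_ξ - u) = u.
The lower-order terms cancel, leaving the standard advection equation u_t - u_ξ = 0.
Initial data for u: u(ξ,0) = exp(ξ)ρ(ξ,0) = exp(-2ξ²).
Solve for u:
  By method of characteristics (waves move left with speed 1):
  Along characteristics ξ + t = const, u is constant, so u(ξ,t) = f(ξ + t) with f = u(·, 0).
Hence u(ξ,t) = exp(-2(t + ξ)²).
Transform back: ρ(ξ,t) = exp(-ξ)u(ξ,t).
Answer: ρ(ξ, t) = exp(-ξ)exp(-2(t + ξ)²)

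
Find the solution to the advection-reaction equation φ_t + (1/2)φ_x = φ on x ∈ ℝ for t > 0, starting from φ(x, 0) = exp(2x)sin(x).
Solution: Substitute φ = exp(2x)u.
Then φ_x = exp(2x)(u_x + 2u), φ_t = exp(2x)u_t; substituting and dividing by exp(2x), the lower-order terms cancel: u_t + (1/2)u_x = 0 (standard advection equation).
Data for u: u(x,0) = exp(-2x)φ(x,0) = sin(x).
By characteristics (dx/dt = 1/2), u(x,t) = f(x - (1/2)t) with f = u(·, 0).
So u(x,t) = -sin(t/2 - x), and φ(x,t) = exp(2x)u(x,t).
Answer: φ(x, t) = -exp(2x)sin(t/2 - x)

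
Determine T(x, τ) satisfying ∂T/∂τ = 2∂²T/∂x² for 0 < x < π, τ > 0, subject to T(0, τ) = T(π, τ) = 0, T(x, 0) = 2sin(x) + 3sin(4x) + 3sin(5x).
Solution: Using separation of variables T = X(x)G(τ):
Eigenfunctions: sin(nx), n = 1, 2, 3, ...
General solution: T(x, τ) = Σ c_n sin(nx) exp(-2n² τ)
Matching T(x,0) = 2sin(x) + 3sin(4x) + 3sin(5x) term by term: c_1=2, c_4=3, c_5=3.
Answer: T(x, τ) = 2exp(-2τ)sin(x) + 3exp(-32τ)sin(4x) + 3exp(-50τ)sin(5x)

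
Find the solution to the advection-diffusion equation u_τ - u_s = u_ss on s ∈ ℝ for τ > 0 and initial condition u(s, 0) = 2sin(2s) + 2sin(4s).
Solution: Change to a moving frame: let η = s + τ, σ = τ and write u(s,τ) = w(η,σ).
By the chain rule u_τ = w_σ + w_η, u_s = w_η, u_ss = w_ηη.
Then u_τ - u_s = w_σ: the advection term cancels and the PDE becomes the heat equation w_σ = w_ηη on η ∈ ℝ.
Initial data: w(η,0) = u(η,0) = 2sin(2η) + 2sin(4η).
On η ∈ ℝ each mode satisfies (sin(nη))″ = -n² sin(nη), so exp(-n²σ) sin(nη) solves the heat equation; by superposition w(η,σ) = Σ c_n exp(-n²σ) sin(nη).
Reading off the coefficients: c_2=2, c_4=2, so w(η,σ) = 2exp(-4σ)sin(2η) + 2exp(-16σ)sin(4η).
Substituting back η = s + τ, σ = τ: u(s,τ) = w(s + τ, τ).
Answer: u(s, τ) = 2exp(-4τ)sin(2s + 2τ) + 2exp(-16τ)sin(4s + 4τ)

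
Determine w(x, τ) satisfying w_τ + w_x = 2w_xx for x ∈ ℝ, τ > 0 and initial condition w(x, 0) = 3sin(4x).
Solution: Moving frame: η = x - τ, σ = τ, w = u(η,σ), so w_τ = u_σ - u_η and w_xx = u_ηη.
Hence w_τ + w_x = u_σ and the PDE becomes the heat equation u_σ = 2u_ηη on η ∈ ℝ.
Initial data: u(η,0) = w(η,0) = 3sin(4η). Each mode sin(nη) decays as exp(-2n²σ) on ℝ, so u(η,σ) = Σ c_n exp(-2n²σ) sin(nη) with c_4=3: u(η,σ) = 3exp(-32σ)sin(4η).
Substituting back: w(x,τ) = u(x - τ, τ).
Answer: w(x, τ) = 3exp(-32τ)sin(4x - 4τ)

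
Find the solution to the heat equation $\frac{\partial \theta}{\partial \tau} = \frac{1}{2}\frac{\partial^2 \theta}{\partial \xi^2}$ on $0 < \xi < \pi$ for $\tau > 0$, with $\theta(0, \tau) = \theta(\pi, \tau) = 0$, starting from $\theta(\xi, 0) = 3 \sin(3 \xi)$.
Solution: Separating variables: $\theta = \sum c_n e^{-n^2\tau/2} \sin(n\xi)$. From $\theta(\xi,0) = 3 \sin(3 \xi)$: $c_3=3$.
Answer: $\theta(\xi, \tau) = 3 e^{-9 \tau/2} \sin(3 \xi)$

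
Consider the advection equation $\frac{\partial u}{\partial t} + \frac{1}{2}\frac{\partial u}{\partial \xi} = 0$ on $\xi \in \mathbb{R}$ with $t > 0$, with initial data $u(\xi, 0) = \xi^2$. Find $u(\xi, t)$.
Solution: By method of characteristics (waves move right with speed 1/2):
Along characteristics $\xi - \frac{1}{2}t =$ const, $u$ is constant, so $u(\xi,t) = f(\xi - \frac{1}{2}t)$ with $f = u( \cdot , 0)$.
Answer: $u(\xi, t) = \xi^2 -  \xi t + \frac{1}{4} t^2$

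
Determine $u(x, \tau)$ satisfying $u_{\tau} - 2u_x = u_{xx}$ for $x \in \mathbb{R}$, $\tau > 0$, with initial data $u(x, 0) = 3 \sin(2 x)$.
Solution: Moving frame: $\eta = x + 2\tau$, $\sigma = \tau$, $u = w(\eta,\sigma)$, so $u_{\tau} = w_{\sigma} + 2w_{\eta}$ and $u_{xx} = w_{\eta\eta}$.
Hence $u_{\tau} - 2u_x = w_{\sigma}$ and the PDE becomes the heat equation $w_{\sigma} = w_{\eta\eta}$ on $\eta \in \mathbb{R}$.
Initial data: $w(\eta,0) = u(\eta,0) = 3 \sin(2 \eta)$. Each mode $\sin(n\eta)$ decays as $e^{-n^2\sigma}$ on $\mathbb{R}$, so $w(\eta,\sigma) = \sum c_n e^{-n^2\sigma} \sin(n\eta)$ with $c_2=3$: $w(\eta,\sigma) = 3 e^{-4 \sigma} \sin(2 \eta)$.
Substituting back: $u(x,\tau) = w(x + 2\tau, \tau)$.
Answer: $u(x, \tau) = 3 e^{-4 \tau} \sin(4 \tau + 2 x)$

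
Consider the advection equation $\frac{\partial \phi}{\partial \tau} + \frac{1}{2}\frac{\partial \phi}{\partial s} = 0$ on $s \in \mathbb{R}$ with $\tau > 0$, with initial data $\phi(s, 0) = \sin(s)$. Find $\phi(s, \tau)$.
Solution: By method of characteristics (waves move right with speed 1/2):
Along characteristics $s - \frac{1}{2}\tau =$ const, $\phi$ is constant, so $\phi(s,\tau) = f(s - \frac{1}{2}\tau)$ with $f = \phi( \cdot , 0)$.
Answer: $\phi(s, \tau) = - \sin(\tau/2 - s)$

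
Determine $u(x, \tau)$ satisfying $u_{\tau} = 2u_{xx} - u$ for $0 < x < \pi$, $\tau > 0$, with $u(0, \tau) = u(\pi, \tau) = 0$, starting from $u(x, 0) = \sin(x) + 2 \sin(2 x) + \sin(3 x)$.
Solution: Substitute $u = e^{-\tau}w$.
Then $u_{\tau} = e^{-\tau}(w_{\tau} - w)$, $u_{xx} = e^{-\tau}w_{xx}$; substituting and dividing by $e^{-\tau}$, the lower-order terms cancel: $w_{\tau} = 2w_{xx}$ (standard heat equation).
Data for $w$: $w(x,0) = u(x,0) = \sin(x) + 2 \sin(2 x) + \sin(3 x)$. The boundary conditions carry over: $w(0,\tau) = w(\pi,\tau) = 0$.
Separating variables: $w = \sum c_n e^{-2n^2\tau} \sin(nx)$. From $w(x,0) = \sin(x) + 2 \sin(2 x) + \sin(3 x)$: $c_1=1, c_2=2, c_3=1$.
So $w(x,\tau) = e^{-2 \tau} \sin(x) + 2 e^{-8 \tau} \sin(2 x) + e^{-18 \tau} \sin(3 x)$, and $u(x,\tau) = e^{-\tau}w(x,\tau)$.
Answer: $u(x, \tau) = e^{-3 \tau} \sin(x) + 2 e^{-9 \tau} \sin(2 x) + e^{-19 \tau} \sin(3 x)$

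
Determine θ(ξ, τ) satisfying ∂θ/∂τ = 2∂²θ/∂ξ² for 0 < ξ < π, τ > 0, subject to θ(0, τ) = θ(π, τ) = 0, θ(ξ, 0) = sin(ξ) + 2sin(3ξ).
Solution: Using separation of variables θ = X(ξ)G(τ):
Eigenfunctions: sin(nξ), n = 1, 2, 3, ...
General solution: θ(ξ, τ) = Σ c_n sin(nξ) exp(-2n² τ)
Matching θ(ξ,0) = sin(ξ) + 2sin(3ξ) term by term: c_1=1, c_3=2.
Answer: θ(ξ, τ) = exp(-2τ)sin(ξ) + 2exp(-18τ)sin(3ξ)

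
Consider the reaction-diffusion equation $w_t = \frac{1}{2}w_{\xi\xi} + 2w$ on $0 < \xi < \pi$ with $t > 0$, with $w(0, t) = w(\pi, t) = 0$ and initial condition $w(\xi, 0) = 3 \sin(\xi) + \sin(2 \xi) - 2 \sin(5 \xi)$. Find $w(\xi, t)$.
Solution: Substitute $w = e^{2t}u$.
Then $w_t = e^{2t}(u_t + 2u)$, $w_{\xi\xi} = e^{2t}u_{\xi\xi}$; substituting and dividing by $e^{2t}$, the lower-order terms cancel: $u_t = \frac{1}{2}u_{\xi\xi}$ (standard heat equation).
Data for $u$: $u(\xi,0) = w(\xi,0) = 3 \sin(\xi) + \sin(2 \xi) - 2 \sin(5 \xi)$. The boundary conditions carry over: $u(0,t) = u(\pi,t) = 0$.
Separating variables: $u = \sum c_n e^{-n^2t/2} \sin(n\xi)$. From $u(\xi,0) = 3 \sin(\xi) + \sin(2 \xi) - 2 \sin(5 \xi)$: $c_1=3, c_2=1, c_5=-2$.
So $u(\xi,t) = e^{-2 t} \sin(2 \xi) + 3 e^{-t/2} \sin(\xi) - 2 e^{-25 t/2} \sin(5 \xi)$, and $w(\xi,t) = e^{2t}u(\xi,t)$.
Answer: $w(\xi, t) = 3 e^{3 t/2} \sin(\xi) + \sin(2 \xi) - 2 e^{-21 t/2} \sin(5 \xi)$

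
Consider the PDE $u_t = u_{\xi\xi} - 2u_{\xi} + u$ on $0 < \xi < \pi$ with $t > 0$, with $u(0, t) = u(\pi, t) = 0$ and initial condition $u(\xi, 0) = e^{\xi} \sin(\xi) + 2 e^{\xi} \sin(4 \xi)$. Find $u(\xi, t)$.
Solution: Substitute $u = e^{\xi}w$.
Then $u_{\xi} = e^{\xi}(w_{\xi} + w)$, $u_{\xi\xi} = e^{\xi}(w_{\xi\xi} + 2w_{\xi} + w)$, $u_t = e^{\xi}w_t$; substituting and dividing by $e^{\xi}$, the lower-order terms cancel: $w_t = w_{\xi\xi}$ (standard heat equation).
Data for $w$: $w(\xi,0) = e^{-\xi}u(\xi,0) = \sin(\xi) + 2 \sin(4 \xi)$. The boundary conditions carry over: $w(0,t) = w(\pi,t) = 0$.
Separating variables: $w = \sum c_n e^{-n^2t} \sin(n\xi)$. From $w(\xi,0) = \sin(\xi) + 2 \sin(4 \xi)$: $c_1=1, c_4=2$.
So $w(\xi,t) = e^{-t} \sin(\xi) + 2 e^{-16 t} \sin(4 \xi)$, and $u(\xi,t) = e^{\xi}w(\xi,t)$.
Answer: $u(\xi, t) = e^{\xi} e^{-t} \sin(\xi) + 2 e^{\xi} e^{-16 t} \sin(4 \xi)$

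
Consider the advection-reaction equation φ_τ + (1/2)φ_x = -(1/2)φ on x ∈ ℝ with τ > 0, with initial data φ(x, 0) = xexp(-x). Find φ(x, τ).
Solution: Substitute φ = exp(-x)u.
Then φ_x = exp(-x)(u_x - u), φ_τ = exp(-x)u_τ; substituting and dividing by exp(-x), the lower-order terms cancel: u_τ + (1/2)u_x = 0 (standard advection equation).
Data for u: u(x,0) = exp(x)φ(x,0) = x.
By characteristics (dx/dτ = 1/2), u(x,τ) = f(x - (1/2)τ) with f = u(·, 0).
So u(x,τ) = x - (1/2)τ, and φ(x,τ) = exp(-x)u(x,τ).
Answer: φ(x, τ) = xexp(-x) - (1/2)τexp(-x)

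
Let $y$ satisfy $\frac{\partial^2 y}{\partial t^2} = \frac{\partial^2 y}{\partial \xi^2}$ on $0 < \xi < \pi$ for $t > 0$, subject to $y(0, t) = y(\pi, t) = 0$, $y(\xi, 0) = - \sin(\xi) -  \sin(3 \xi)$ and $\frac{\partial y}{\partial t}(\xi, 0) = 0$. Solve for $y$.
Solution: Using separation of variables $y = X(\xi)T(t)$:
Eigenfunctions: $\sin(n\xi)$, $n = 1, 2, 3, \ldots$
General solution: $y(\xi, t) = \sum [A_n \cos(n t) + B_n \sin(n t)] \sin(n\xi)$
From $y(\xi,0) = - \sin(\xi) - \sin(3 \xi)$: $A_1=-1, A_3=-1$. From $y_t(\xi,0) = 0$: all $B_n = 0$.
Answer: $y(\xi, t) = - \sin(\xi) \cos(t) -  \sin(3 \xi) \cos(3 t)$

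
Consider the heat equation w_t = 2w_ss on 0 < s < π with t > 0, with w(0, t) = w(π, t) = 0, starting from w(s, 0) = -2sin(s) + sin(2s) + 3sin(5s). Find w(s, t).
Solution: Separating variables: w = Σ c_n exp(-2n²t) sin(ns). From w(s,0) = -2sin(s) + sin(2s) + 3sin(5s): c_1=-2, c_2=1, c_5=3.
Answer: w(s, t) = -2exp(-2t)sin(s) + exp(-8t)sin(2s) + 3exp(-50t)sin(5s)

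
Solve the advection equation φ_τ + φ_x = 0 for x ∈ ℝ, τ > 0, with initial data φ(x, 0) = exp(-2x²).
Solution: By characteristics (dx/dτ = 1), φ(x,τ) = f(x - τ) with f = φ(·, 0).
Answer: φ(x, τ) = exp(-2(x - τ)²)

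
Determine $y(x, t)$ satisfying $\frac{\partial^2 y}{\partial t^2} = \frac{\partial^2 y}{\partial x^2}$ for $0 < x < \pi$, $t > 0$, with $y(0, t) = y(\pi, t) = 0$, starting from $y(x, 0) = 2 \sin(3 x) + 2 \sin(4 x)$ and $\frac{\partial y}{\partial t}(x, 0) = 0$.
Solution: Using separation of variables $y = X(x)T(t)$:
Eigenfunctions: $\sin(nx)$, $n = 1, 2, 3, \ldots$
General solution: $y(x, t) = \sum [A_n \cos(n t) + B_n \sin(n t)] \sin(nx)$
From $y(x,0) = 2 \sin(3 x) + 2 \sin(4 x)$: $A_3=2, A_4=2$. From $y_t(x,0) = 0$: all $B_n = 0$.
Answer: $y(x, t) = 2 \sin(3 x) \cos(3 t) + 2 \sin(4 x) \cos(4 t)$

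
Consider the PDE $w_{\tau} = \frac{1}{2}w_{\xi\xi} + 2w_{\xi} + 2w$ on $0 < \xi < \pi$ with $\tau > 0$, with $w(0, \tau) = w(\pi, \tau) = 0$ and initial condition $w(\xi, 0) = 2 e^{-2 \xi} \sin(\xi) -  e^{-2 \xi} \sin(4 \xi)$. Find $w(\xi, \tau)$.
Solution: Substitute $w = e^{-2\xi}u$.
Then $w_{\xi} = e^{-2\xi}(u_{\xi} - 2u)$, $w_{\xi\xi} = e^{-2\xi}(u_{\xi\xi} - 4u_{\xi} + 4u)$, $w_{\tau} = e^{-2\xi}u_{\tau}$; substituting and dividing by $e^{-2\xi}$, the lower-order terms cancel: $u_{\tau} = \frac{1}{2}u_{\xi\xi}$ (standard heat equation).
Data for $u$: $u(\xi,0) = e^{2\xi}w(\xi,0) = 2 \sin(\xi) - \sin(4 \xi)$. The boundary conditions carry over: $u(0,\tau) = u(\pi,\tau) = 0$.
Separating variables: $u = \sum c_n e^{-n^2\tau/2} \sin(n\xi)$. From $u(\xi,0) = 2 \sin(\xi) - \sin(4 \xi)$: $c_1=2, c_4=-1$.
So $u(\xi,\tau) = - e^{-8 \tau} \sin(4 \xi) + 2 e^{-\tau/2} \sin(\xi)$, and $w(\xi,\tau) = e^{-2\xi}u(\xi,\tau)$.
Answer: $w(\xi, \tau) = - e^{-8 \tau} e^{-2 \xi} \sin(4 \xi) + 2 e^{-\tau/2} e^{-2 \xi} \sin(\xi)$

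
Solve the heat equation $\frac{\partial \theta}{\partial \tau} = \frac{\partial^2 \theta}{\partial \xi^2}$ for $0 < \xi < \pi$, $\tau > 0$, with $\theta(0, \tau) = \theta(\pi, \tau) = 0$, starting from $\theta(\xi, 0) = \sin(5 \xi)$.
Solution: Separating variables: $\theta = \sum c_n e^{-n^2\tau} \sin(n\xi)$. From $\theta(\xi,0) = \sin(5 \xi)$: $c_5=1$.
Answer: $\theta(\xi, \tau) = e^{-25 \tau} \sin(5 \xi)$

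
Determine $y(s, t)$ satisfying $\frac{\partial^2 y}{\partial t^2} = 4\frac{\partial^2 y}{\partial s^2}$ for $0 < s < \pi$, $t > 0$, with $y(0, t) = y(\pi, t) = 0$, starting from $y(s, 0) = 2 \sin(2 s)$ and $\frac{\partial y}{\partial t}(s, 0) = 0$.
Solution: Using separation of variables $y = X(s)T(t)$:
Eigenfunctions: $\sin(ns)$, $n = 1, 2, 3, \ldots$
General solution: $y(s, t) = \sum [A_n \cos(2n t) + B_n \sin(2n t)] \sin(ns)$
From $y(s,0) = 2 \sin(2 s)$: $A_2=2$. From $y_t(s,0) = 0$: all $B_n = 0$.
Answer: $y(s, t) = 2 \sin(2 s) \cos(4 t)$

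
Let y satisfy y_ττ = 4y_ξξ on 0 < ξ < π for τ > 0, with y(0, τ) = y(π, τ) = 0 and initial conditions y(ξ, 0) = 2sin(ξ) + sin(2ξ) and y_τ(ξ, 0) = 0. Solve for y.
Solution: Separating variables: y = Σ [A_n cos(ω_n τ) + B_n sin(ω_n τ)] sin(nξ), ω_n = 2n. From ICs: A_1=2, A_2=1.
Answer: y(ξ, τ) = 2sin(ξ)cos(2τ) + sin(2ξ)cos(4τ)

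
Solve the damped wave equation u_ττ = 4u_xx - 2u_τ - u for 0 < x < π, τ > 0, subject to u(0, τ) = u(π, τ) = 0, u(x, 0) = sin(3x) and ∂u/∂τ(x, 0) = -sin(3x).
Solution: Substitute u = exp(-τ)w.
Then u_τ = exp(-τ)(w_τ - w), u_ττ = exp(-τ)(w_ττ - 2w_τ + w), u_xx = exp(-τ)w_xx; substituting and dividing by exp(-τ), the lower-order terms cancel: w_ττ = 4w_xx (standard wave equation).
Data for w: w(x,0) = u(x,0) = sin(3x); w_τ(x,0) = u_τ(x,0) + u(x,0) = 0. The boundary conditions carry over: w(0,τ) = w(π,τ) = 0.
Separating variables: w = Σ [A_n cos(ω_n τ) + B_n sin(ω_n τ)] sin(nx), ω_n = 2n. From ICs: A_3=1.
So w(x,τ) = sin(3x)cos(6τ), and u(x,τ) = exp(-τ)w(x,τ).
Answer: u(x, τ) = exp(-τ)sin(3x)cos(6τ)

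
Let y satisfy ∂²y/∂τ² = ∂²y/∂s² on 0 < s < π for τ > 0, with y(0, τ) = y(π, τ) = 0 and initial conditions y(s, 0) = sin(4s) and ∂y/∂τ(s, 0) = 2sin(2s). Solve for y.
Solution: Using separation of variables y = X(s)T(τ):
Eigenfunctions: sin(ns), n = 1, 2, 3, ...
General solution: y(s, τ) = Σ [A_n cos(n τ) + B_n sin(n τ)] sin(ns)
From y(s,0) = sin(4s): A_4=1. From y_τ(s,0) = 2sin(2s), using y_τ(s,0) = Σ ω_n B_n sin(ns) with ω_n = n: B_2 = 2/2 = 1.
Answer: y(s, τ) = sin(2s)sin(2τ) + sin(4s)cos(4τ)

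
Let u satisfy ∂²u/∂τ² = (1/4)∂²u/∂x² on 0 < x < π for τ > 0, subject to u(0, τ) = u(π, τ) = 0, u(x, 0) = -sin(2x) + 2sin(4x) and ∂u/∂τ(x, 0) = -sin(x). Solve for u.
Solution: Separating variables: u = Σ [A_n cos(ω_n τ) + B_n sin(ω_n τ)] sin(nx), ω_n = n/2. From ICs (B_n = velocity coefficient / ω_n): A_2=-1, A_4=2, B_1=-2.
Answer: u(x, τ) = -2sin(x)sin(τ/2) - sin(2x)cos(τ) + 2sin(4x)cos(2τ)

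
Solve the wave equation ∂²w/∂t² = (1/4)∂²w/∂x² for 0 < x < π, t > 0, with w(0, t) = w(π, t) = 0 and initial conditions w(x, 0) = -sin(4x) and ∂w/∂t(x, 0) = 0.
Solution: Separating variables: w = Σ [A_n cos(ω_n t) + B_n sin(ω_n t)] sin(nx), ω_n = n/2. From ICs: A_4=-1.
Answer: w(x, t) = -sin(4x)cos(2t)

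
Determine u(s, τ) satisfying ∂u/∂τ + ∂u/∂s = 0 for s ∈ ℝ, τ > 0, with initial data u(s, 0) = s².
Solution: By characteristics (ds/dτ = 1), u(s,τ) = f(s - τ) with f = u(·, 0).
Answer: u(s, τ) = s² - 2sτ + τ²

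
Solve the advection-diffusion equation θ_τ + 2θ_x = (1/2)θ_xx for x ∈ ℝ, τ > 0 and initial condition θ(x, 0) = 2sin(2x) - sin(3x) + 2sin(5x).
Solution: Change to a moving frame: let η = x - 2τ, σ = τ and write θ(x,τ) = u(η,σ).
By the chain rule θ_τ = u_σ - 2u_η, θ_x = u_η, θ_xx = u_ηη.
Then θ_τ + 2θ_x = u_σ: the advection term cancels and the PDE becomes the heat equation u_σ = (1/2)u_ηη on η ∈ ℝ.
Initial data: u(η,0) = θ(η,0) = 2sin(2η) - sin(3η) + 2sin(5η).
On η ∈ ℝ each mode satisfies (sin(nη))″ = -n² sin(nη), so exp(-n²σ/2) sin(nη) solves the heat equation; by superposition u(η,σ) = Σ c_n exp(-n²σ/2) sin(nη).
Reading off the coefficients: c_2=2, c_3=-1, c_5=2, so u(η,σ) = 2exp(-2σ)sin(2η) - exp(-9σ/2)sin(3η) + 2exp(-25σ/2)sin(5η).
Substituting back η = x - 2τ, σ = τ: θ(x,τ) = u(x - 2τ, τ).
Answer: θ(x, τ) = 2exp(-2τ)sin(2x - 4τ) - exp(-9τ/2)sin(3x - 6τ) + 2exp(-25τ/2)sin(5x - 10τ)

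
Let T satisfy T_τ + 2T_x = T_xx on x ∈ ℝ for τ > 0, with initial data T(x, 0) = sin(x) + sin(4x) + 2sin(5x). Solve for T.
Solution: Change to a moving frame: let η = x - 2τ, σ = τ and write T(x,τ) = u(η,σ).
By the chain rule T_τ = u_σ - 2u_η, T_x = u_η, T_xx = u_ηη.
Then T_τ + 2T_x = u_σ: the advection term cancels and the PDE becomes the heat equation u_σ = u_ηη on η ∈ ℝ.
Initial data: u(η,0) = T(η,0) = sin(η) + sin(4η) + 2sin(5η).
On η ∈ ℝ each mode satisfies (sin(nη))″ = -n² sin(nη), so exp(-n²σ) sin(nη) solves the heat equation; by superposition u(η,σ) = Σ c_n exp(-n²σ) sin(nη).
Reading off the coefficients: c_1=1, c_4=1, c_5=2, so u(η,σ) = exp(-σ)sin(η) + exp(-16σ)sin(4η) + 2exp(-25σ)sin(5η).
Substituting back η = x - 2τ, σ = τ: T(x,τ) = u(x - 2τ, τ).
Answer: T(x, τ) = exp(-τ)sin(x - 2τ) + exp(-16τ)sin(4x - 8τ) + 2exp(-25τ)sin(5x - 10τ)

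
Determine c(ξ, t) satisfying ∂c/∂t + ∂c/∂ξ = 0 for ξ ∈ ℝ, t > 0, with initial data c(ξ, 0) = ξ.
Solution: By characteristics (dξ/dt = 1), c(ξ,t) = f(ξ - t) with f = c(·, 0).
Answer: c(ξ, t) = -t + ξ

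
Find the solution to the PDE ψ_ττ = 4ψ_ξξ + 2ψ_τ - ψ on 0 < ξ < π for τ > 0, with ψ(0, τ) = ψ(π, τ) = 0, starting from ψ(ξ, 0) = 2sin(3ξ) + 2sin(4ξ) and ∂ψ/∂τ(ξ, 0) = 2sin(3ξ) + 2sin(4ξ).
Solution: Substitute ψ = exp(τ)u.
Then ψ_τ = exp(τ)(u_τ + u), ψ_ττ = exp(τ)(u_ττ + 2u_τ + u), ψ_ξξ = exp(τ)u_ξξ; substituting and dividing by exp(τ), the lower-order terms cancel: u_ττ = 4u_ξξ (standard wave equation).
Data for u: u(ξ,0) = ψ(ξ,0) = 2sin(3ξ) + 2sin(4ξ); u_τ(ξ,0) = ψ_τ(ξ,0) - ψ(ξ,0) = 0. The boundary conditions carry over: u(0,τ) = u(π,τ) = 0.
Separating variables: u = Σ [A_n cos(ω_n τ) + B_n sin(ω_n τ)] sin(nξ), ω_n = 2n. From ICs: A_3=2, A_4=2.
So u(ξ,τ) = 2sin(3ξ)cos(6τ) + 2sin(4ξ)cos(8τ), and ψ(ξ,τ) = exp(τ)u(ξ,τ).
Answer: ψ(ξ, τ) = 2exp(τ)sin(3ξ)cos(6τ) + 2exp(τ)sin(4ξ)cos(8τ)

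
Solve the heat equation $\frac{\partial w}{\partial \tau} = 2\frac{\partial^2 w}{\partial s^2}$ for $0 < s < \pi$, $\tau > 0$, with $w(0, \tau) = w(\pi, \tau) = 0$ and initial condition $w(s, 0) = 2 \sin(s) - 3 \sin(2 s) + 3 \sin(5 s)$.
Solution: Separating variables: $w = \sum c_n e^{-2n^2\tau} \sin(ns)$. From $w(s,0) = 2 \sin(s) - 3 \sin(2 s) + 3 \sin(5 s)$: $c_1=2, c_2=-3, c_5=3$.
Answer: $w(s, \tau) = 2 e^{-2 \tau} \sin(s) - 3 e^{-8 \tau} \sin(2 s) + 3 e^{-50 \tau} \sin(5 s)$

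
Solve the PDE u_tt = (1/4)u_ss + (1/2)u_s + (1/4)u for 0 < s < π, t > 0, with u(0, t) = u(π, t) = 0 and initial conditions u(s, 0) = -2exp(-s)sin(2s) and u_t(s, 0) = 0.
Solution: Substitute u = exp(-s)w.
Then u_s = exp(-s)(w_s - w), u_ss = exp(-s)(w_ss - 2w_s + w), u_tt = exp(-s)w_tt; substituting and dividing by exp(-s), the lower-order terms cancel: w_tt = (1/4)w_ss (standard wave equation).
Data for w: w(s,0) = exp(s)u(s,0) = -2sin(2s); w_t(s,0) = exp(s)u_t(s,0) = 0. The boundary conditions carry over: w(0,t) = w(π,t) = 0.
Separating variables: w = Σ [A_n cos(ω_n t) + B_n sin(ω_n t)] sin(ns), ω_n = n/2. From ICs: A_2=-2.
So w(s,t) = -2sin(2s)cos(t), and u(s,t) = exp(-s)w(s,t).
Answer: u(s, t) = -2exp(-s)sin(2s)cos(t)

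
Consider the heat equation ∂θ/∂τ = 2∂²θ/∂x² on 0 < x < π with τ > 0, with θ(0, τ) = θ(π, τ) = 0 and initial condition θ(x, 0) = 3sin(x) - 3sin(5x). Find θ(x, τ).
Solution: Using separation of variables θ = X(x)G(τ):
Eigenfunctions: sin(nx), n = 1, 2, 3, ...
General solution: θ(x, τ) = Σ c_n sin(nx) exp(-2n² τ)
Matching θ(x,0) = 3sin(x) - 3sin(5x) term by term: c_1=3, c_5=-3.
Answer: θ(x, τ) = 3exp(-2τ)sin(x) - 3exp(-50τ)sin(5x)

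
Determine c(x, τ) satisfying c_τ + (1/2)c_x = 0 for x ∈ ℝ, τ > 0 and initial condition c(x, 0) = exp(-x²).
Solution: By method of characteristics (waves move right with speed 1/2):
Along characteristics x - (1/2)τ = const, c is constant, so c(x,τ) = f(x - (1/2)τ) with f = c(·, 0).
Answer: c(x, τ) = exp(-(x - τ/2)²)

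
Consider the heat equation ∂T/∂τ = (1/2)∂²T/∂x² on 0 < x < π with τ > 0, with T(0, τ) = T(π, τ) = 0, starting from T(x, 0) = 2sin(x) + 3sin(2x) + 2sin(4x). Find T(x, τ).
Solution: Using separation of variables T = X(x)G(τ):
Eigenfunctions: sin(nx), n = 1, 2, 3, ...
General solution: T(x, τ) = Σ c_n sin(nx) exp(-n² τ/2)
Matching T(x,0) = 2sin(x) + 3sin(2x) + 2sin(4x) term by term: c_1=2, c_2=3, c_4=2.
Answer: T(x, τ) = 3exp(-2τ)sin(2x) + 2exp(-8τ)sin(4x) + 2exp(-τ/2)sin(x)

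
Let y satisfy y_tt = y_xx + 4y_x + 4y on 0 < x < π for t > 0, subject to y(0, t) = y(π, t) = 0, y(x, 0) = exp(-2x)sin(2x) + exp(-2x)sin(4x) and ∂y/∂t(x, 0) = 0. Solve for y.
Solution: Substitute y = exp(-2x)u, i.e. u = exp(2x)y.
By the product rule, y_x = exp(-2x)(u_x - 2u), y_xx = exp(-2x)(u_xx - 4u_x + 4u), y_tt = exp(-2x)u_tt.
Substituting into the PDE and dividing by exp(-2x): u_tt = (u_xx - 4u_x + 4u) + 4(u_x - 2u) + 4u.
The lower-order terms cancel, leaving the standard wave equation u_tt = u_xx.
Initial data for u: u(x,0) = exp(2x)y(x,0) = sin(2x) + sin(4x); u_t(x,0) = exp(2x)y_t(x,0) = 0. The boundary conditions carry over: u(0,t) = u(π,t) = 0.
Solve for u:
  Using separation of variables u = X(x)T(t):
  Eigenfunctions: sin(nx), n = 1, 2, 3, ...
  General solution: u(x, t) = Σ [A_n cos(n t) + B_n sin(n t)] sin(nx)
  From u(x,0) = sin(2x) + sin(4x): A_2=1, A_4=1. From u_t(x,0) = 0: all B_n = 0.
Hence u(x,t) = sin(2x)cos(2t) + sin(4x)cos(4t).
Transform back: y(x,t) = exp(-2x)u(x,t).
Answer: y(x, t) = exp(-2x)sin(2x)cos(2t) + exp(-2x)sin(4x)cos(4t)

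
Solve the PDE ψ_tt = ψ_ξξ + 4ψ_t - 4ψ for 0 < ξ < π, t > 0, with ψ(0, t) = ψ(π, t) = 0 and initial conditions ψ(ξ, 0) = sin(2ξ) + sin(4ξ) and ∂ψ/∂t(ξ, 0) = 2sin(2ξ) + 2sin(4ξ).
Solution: Substitute ψ = exp(2t)u.
Then ψ_t = exp(2t)(u_t + 2u), ψ_tt = exp(2t)(u_tt + 4u_t + 4u), ψ_ξξ = exp(2t)u_ξξ; substituting and dividing by exp(2t), the lower-order terms cancel: u_tt = u_ξξ (standard wave equation).
Data for u: u(ξ,0) = ψ(ξ,0) = sin(2ξ) + sin(4ξ); u_t(ξ,0) = ψ_t(ξ,0) - 2ψ(ξ,0) = 0. The boundary conditions carry over: u(0,t) = u(π,t) = 0.
Separating variables: u = Σ [A_n cos(ω_n t) + B_n sin(ω_n t)] sin(nξ), ω_n = n. From ICs: A_2=1, A_4=1.
So u(ξ,t) = sin(2ξ)cos(2t) + sin(4ξ)cos(4t), and ψ(ξ,t) = exp(2t)u(ξ,t).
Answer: ψ(ξ, t) = exp(2t)sin(2ξ)cos(2t) + exp(2t)sin(4ξ)cos(4t)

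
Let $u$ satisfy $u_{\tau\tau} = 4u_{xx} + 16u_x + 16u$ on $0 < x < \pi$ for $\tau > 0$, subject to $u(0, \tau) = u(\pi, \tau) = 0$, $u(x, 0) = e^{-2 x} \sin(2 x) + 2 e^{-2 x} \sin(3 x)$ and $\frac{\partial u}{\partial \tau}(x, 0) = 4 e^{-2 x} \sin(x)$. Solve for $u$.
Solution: Substitute $u = e^{-2x}w$.
Then $u_x = e^{-2x}(w_x - 2w)$, $u_{xx} = e^{-2x}(w_{xx} - 4w_x + 4w)$, $u_{\tau\tau} = e^{-2x}w_{\tau\tau}$; substituting and dividing by $e^{-2x}$, the lower-order terms cancel: $w_{\tau\tau} = 4w_{xx}$ (standard wave equation).
Data for $w$: $w(x,0) = e^{2x}u(x,0) = \sin(2 x) + 2 \sin(3 x)$; $w_{\tau}(x,0) = e^{2x}u_{\tau}(x,0) = 4 \sin(x)$. The boundary conditions carry over: $w(0,\tau) = w(\pi,\tau) = 0$.
Separating variables: $w = \sum [A_n \cos(\omega_n \tau) + B_n \sin(\omega_n \tau)] \sin(nx)$, $\omega_n = 2n$. From ICs ($B_n$ = velocity coefficient / $\omega_n$): $A_2=1, A_3=2, B_1=2$.
So $w(x,\tau) = 2 \sin(x) \sin(2 \tau) + \sin(2 x) \cos(4 \tau) + 2 \sin(3 x) \cos(6 \tau)$, and $u(x,\tau) = e^{-2x}w(x,\tau)$.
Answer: $u(x, \tau) = 2 e^{-2 x} \sin(2 \tau) \sin(x) + e^{-2 x} \sin(2 x) \cos(4 \tau) + 2 e^{-2 x} \sin(3 x) \cos(6 \tau)$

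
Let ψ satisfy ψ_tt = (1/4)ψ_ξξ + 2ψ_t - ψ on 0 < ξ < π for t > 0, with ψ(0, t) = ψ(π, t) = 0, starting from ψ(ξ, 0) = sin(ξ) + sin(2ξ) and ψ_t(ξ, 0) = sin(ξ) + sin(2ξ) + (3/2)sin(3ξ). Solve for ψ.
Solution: Substitute ψ = exp(t)u.
Then ψ_t = exp(t)(u_t + u), ψ_tt = exp(t)(u_tt + 2u_t + u), ψ_ξξ = exp(t)u_ξξ; substituting and dividing by exp(t), the lower-order terms cancel: u_tt = (1/4)u_ξξ (standard wave equation).
Data for u: u(ξ,0) = ψ(ξ,0) = sin(ξ) + sin(2ξ); u_t(ξ,0) = ψ_t(ξ,0) - ψ(ξ,0) = (3/2)sin(3ξ). The boundary conditions carry over: u(0,t) = u(π,t) = 0.
Separating variables: u = Σ [A_n cos(ω_n t) + B_n sin(ω_n t)] sin(nξ), ω_n = n/2. From ICs (B_n = velocity coefficient / ω_n): A_1=1, A_2=1, B_3=1.
So u(ξ,t) = sin(3t/2)sin(3ξ) + sin(ξ)cos(t/2) + sin(2ξ)cos(t), and ψ(ξ,t) = exp(t)u(ξ,t).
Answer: ψ(ξ, t) = exp(t)sin(3t/2)sin(3ξ) + exp(t)sin(ξ)cos(t/2) + exp(t)sin(2ξ)cos(t)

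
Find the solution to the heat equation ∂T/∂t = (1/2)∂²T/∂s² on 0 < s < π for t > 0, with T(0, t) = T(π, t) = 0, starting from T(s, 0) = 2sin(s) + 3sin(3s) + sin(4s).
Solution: Using separation of variables T = X(s)G(t):
Eigenfunctions: sin(ns), n = 1, 2, 3, ...
General solution: T(s, t) = Σ c_n sin(ns) exp(-n² t/2)
Matching T(s,0) = 2sin(s) + 3sin(3s) + sin(4s) term by term: c_1=2, c_3=3, c_4=1.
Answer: T(s, t) = exp(-8t)sin(4s) + 2exp(-t/2)sin(s) + 3exp(-9t/2)sin(3s)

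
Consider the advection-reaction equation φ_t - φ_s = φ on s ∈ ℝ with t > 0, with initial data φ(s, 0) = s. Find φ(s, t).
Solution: Substitute φ = exp(t)u.
Then φ_t = exp(t)(u_t + u), φ_s = exp(t)u_s; substituting and dividing by exp(t), the lower-order terms cancel: u_t - u_s = 0 (standard advection equation).
Data for u: u(s,0) = φ(s,0) = s.
By characteristics (ds/dt = -1), u(s,t) = f(s + t) with f = u(·, 0).
So u(s,t) = s + t, and φ(s,t) = exp(t)u(s,t).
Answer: φ(s, t) = sexp(t) + texp(t)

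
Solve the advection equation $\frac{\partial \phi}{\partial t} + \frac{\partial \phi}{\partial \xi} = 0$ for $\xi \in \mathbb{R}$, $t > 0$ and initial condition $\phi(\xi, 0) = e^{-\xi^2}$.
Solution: By characteristics ($d\xi/dt = 1$), $\phi(\xi,t) = f(\xi - t)$ with $f = \phi( \cdot , 0)$.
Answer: $\phi(\xi, t) = e^{-(\xi - t)^2}$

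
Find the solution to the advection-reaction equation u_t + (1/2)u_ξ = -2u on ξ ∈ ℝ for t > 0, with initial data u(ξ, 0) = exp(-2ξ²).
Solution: Substitute u = exp(-2t)w, i.e. w = exp(2t)u.
By the product rule, u_t = exp(-2t)(w_t - 2w), u_ξ = exp(-2t)w_ξ.
Substituting into the PDE and dividing by exp(-2t): w_t - 2w + (1/2)w_ξ = -2w.
The lower-order terms cancel, leaving the standard advection equation w_t + (1/2)w_ξ = 0.
Initial data for w: w(ξ,0) = u(ξ,0) = exp(-2ξ²).
Solve for w:
  By method of characteristics (waves move right with speed 1/2):
  Along characteristics ξ - (1/2)t = const, w is constant, so w(ξ,t) = f(ξ - (1/2)t) with f = w(·, 0).
Hence w(ξ,t) = exp(-2(-t/2 + ξ)²).
Transform back: u(ξ,t) = exp(-2t)w(ξ,t).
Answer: u(ξ, t) = exp(-2t)exp(-2(-t/2 + ξ)²)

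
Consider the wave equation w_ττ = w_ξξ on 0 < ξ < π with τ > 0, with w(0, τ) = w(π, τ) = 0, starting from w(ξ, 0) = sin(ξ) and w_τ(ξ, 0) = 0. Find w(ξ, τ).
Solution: Separating variables: w = Σ [A_n cos(ω_n τ) + B_n sin(ω_n τ)] sin(nξ), ω_n = n. From ICs: A_1=1.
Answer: w(ξ, τ) = sin(ξ)cos(τ)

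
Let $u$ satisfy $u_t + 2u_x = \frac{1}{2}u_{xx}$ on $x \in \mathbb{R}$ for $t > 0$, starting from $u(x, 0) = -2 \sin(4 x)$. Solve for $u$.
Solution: Moving frame: $\eta = x - 2t$, $\sigma = t$, $u = w(\eta,\sigma)$, so $u_t = w_{\sigma} - 2w_{\eta}$ and $u_{xx} = w_{\eta\eta}$.
Hence $u_t + 2u_x = w_{\sigma}$ and the PDE becomes the heat equation $w_{\sigma} = \frac{1}{2}w_{\eta\eta}$ on $\eta \in \mathbb{R}$.
Initial data: $w(\eta,0) = u(\eta,0) = -2 \sin(4 \eta)$. Each mode $\sin(n\eta)$ decays as $e^{-n^2\sigma/2}$ on $\mathbb{R}$, so $w(\eta,\sigma) = \sum c_n e^{-n^2\sigma/2} \sin(n\eta)$ with $c_4=-2$: $w(\eta,\sigma) = -2 e^{-8 \sigma} \sin(4 \eta)$.
Substituting back: $u(x,t) = w(x - 2t, t)$.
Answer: $u(x, t) = 2 e^{-8 t} \sin(8 t - 4 x)$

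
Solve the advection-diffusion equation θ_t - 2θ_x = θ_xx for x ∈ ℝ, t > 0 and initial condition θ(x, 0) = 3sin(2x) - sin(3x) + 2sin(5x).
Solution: Change to a moving frame: let η = x + 2t, σ = t and write θ(x,t) = u(η,σ).
By the chain rule θ_t = u_σ + 2u_η, θ_x = u_η, θ_xx = u_ηη.
Then θ_t - 2θ_x = u_σ: the advection term cancels and the PDE becomes the heat equation u_σ = u_ηη on η ∈ ℝ.
Initial data: u(η,0) = θ(η,0) = 3sin(2η) - sin(3η) + 2sin(5η).
On η ∈ ℝ each mode satisfies (sin(nη))″ = -n² sin(nη), so exp(-n²σ) sin(nη) solves the heat equation; by superposition u(η,σ) = Σ c_n exp(-n²σ) sin(nη).
Reading off the coefficients: c_2=3, c_3=-1, c_5=2, so u(η,σ) = 3exp(-4σ)sin(2η) - exp(-9σ)sin(3η) + 2exp(-25σ)sin(5η).
Substituting back η = x + 2t, σ = t: θ(x,t) = u(x + 2t, t).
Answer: θ(x, t) = 3exp(-4t)sin(4t + 2x) - exp(-9t)sin(6t + 3x) + 2exp(-25t)sin(10t + 5x)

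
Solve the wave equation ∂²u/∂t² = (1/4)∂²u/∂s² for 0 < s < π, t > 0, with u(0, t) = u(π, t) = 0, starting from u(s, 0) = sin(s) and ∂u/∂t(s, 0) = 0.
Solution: Separating variables: u = Σ [A_n cos(ω_n t) + B_n sin(ω_n t)] sin(ns), ω_n = n/2. From ICs: A_1=1.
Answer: u(s, t) = sin(s)cos(t/2)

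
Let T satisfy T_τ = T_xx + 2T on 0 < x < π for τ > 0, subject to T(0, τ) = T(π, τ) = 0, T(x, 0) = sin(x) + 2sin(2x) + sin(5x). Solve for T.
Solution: Substitute T = exp(2τ)u.
Then T_τ = exp(2τ)(u_τ + 2u), T_xx = exp(2τ)u_xx; substituting and dividing by exp(2τ), the lower-order terms cancel: u_τ = u_xx (standard heat equation).
Data for u: u(x,0) = T(x,0) = sin(x) + 2sin(2x) + sin(5x). The boundary conditions carry over: u(0,τ) = u(π,τ) = 0.
Separating variables: u = Σ c_n exp(-n²τ) sin(nx). From u(x,0) = sin(x) + 2sin(2x) + sin(5x): c_1=1, c_2=2, c_5=1.
So u(x,τ) = exp(-τ)sin(x) + 2exp(-4τ)sin(2x) + exp(-25τ)sin(5x), and T(x,τ) = exp(2τ)u(x,τ).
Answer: T(x, τ) = exp(τ)sin(x) + 2exp(-2τ)sin(2x) + exp(-23τ)sin(5x)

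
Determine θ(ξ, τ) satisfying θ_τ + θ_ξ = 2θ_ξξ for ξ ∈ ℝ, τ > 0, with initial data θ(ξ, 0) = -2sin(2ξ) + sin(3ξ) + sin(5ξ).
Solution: Moving frame: η = ξ - τ, σ = τ, θ = u(η,σ), so θ_τ = u_σ - u_η and θ_ξξ = u_ηη.
Hence θ_τ + θ_ξ = u_σ and the PDE becomes the heat equation u_σ = 2u_ηη on η ∈ ℝ.
Initial data: u(η,0) = θ(η,0) = -2sin(2η) + sin(3η) + sin(5η). Each mode sin(nη) decays as exp(-2n²σ) on ℝ, so u(η,σ) = Σ c_n exp(-2n²σ) sin(nη) with c_2=-2, c_3=1, c_5=1: u(η,σ) = -2exp(-8σ)sin(2η) + exp(-18σ)sin(3η) + exp(-50σ)sin(5η).
Substituting back: θ(ξ,τ) = u(ξ - τ, τ).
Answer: θ(ξ, τ) = -2exp(-8τ)sin(2ξ - 2τ) + exp(-18τ)sin(3ξ - 3τ) + exp(-50τ)sin(5ξ - 5τ)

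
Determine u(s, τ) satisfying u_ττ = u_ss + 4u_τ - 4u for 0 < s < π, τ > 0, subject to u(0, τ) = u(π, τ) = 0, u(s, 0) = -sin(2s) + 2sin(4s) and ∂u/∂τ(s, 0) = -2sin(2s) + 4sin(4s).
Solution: Substitute u = exp(2τ)w.
Then u_τ = exp(2τ)(w_τ + 2w), u_ττ = exp(2τ)(w_ττ + 4w_τ + 4w), u_ss = exp(2τ)w_ss; substituting and dividing by exp(2τ), the lower-order terms cancel: w_ττ = w_ss (standard wave equation).
Data for w: w(s,0) = u(s,0) = -sin(2s) + 2sin(4s); w_τ(s,0) = u_τ(s,0) - 2u(s,0) = 0. The boundary conditions carry over: w(0,τ) = w(π,τ) = 0.
Separating variables: w = Σ [A_n cos(ω_n τ) + B_n sin(ω_n τ)] sin(ns), ω_n = n. From ICs: A_2=-1, A_4=2.
So w(s,τ) = -sin(2s)cos(2τ) + 2sin(4s)cos(4τ), and u(s,τ) = exp(2τ)w(s,τ).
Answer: u(s, τ) = -exp(2τ)sin(2s)cos(2τ) + 2exp(2τ)sin(4s)cos(4τ)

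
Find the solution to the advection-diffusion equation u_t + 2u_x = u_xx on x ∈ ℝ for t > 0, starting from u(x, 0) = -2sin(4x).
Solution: Moving frame: η = x - 2t, σ = t, u = w(η,σ), so u_t = w_σ - 2w_η and u_xx = w_ηη.
Hence u_t + 2u_x = w_σ and the PDE becomes the heat equation w_σ = w_ηη on η ∈ ℝ.
Initial data: w(η,0) = u(η,0) = -2sin(4η). Each mode sin(nη) decays as exp(-n²σ) on ℝ, so w(η,σ) = Σ c_n exp(-n²σ) sin(nη) with c_4=-2: w(η,σ) = -2exp(-16σ)sin(4η).
Substituting back: u(x,t) = w(x - 2t, t).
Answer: u(x, t) = 2exp(-16t)sin(8t - 4x)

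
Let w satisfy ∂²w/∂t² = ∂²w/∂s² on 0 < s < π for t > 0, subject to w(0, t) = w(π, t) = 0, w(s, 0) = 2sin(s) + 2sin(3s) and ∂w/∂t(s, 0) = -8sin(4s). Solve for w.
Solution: Separating variables: w = Σ [A_n cos(ω_n t) + B_n sin(ω_n t)] sin(ns), ω_n = n. From ICs (B_n = velocity coefficient / ω_n): A_1=2, A_3=2, B_4=-2.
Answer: w(s, t) = 2sin(s)cos(t) + 2sin(3s)cos(3t) - 2sin(4s)sin(4t)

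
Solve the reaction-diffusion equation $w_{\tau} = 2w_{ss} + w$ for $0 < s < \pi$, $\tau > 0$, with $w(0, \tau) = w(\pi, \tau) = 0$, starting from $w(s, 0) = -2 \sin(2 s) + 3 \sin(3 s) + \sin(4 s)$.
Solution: Substitute $w = e^{\tau}u$.
Then $w_{\tau} = e^{\tau}(u_{\tau} + u)$, $w_{ss} = e^{\tau}u_{ss}$; substituting and dividing by $e^{\tau}$, the lower-order terms cancel: $u_{\tau} = 2u_{ss}$ (standard heat equation).
Data for $u$: $u(s,0) = w(s,0) = -2 \sin(2 s) + 3 \sin(3 s) + \sin(4 s)$. The boundary conditions carry over: $u(0,\tau) = u(\pi,\tau) = 0$.
Separating variables: $u = \sum c_n e^{-2n^2\tau} \sin(ns)$. From $u(s,0) = -2 \sin(2 s) + 3 \sin(3 s) + \sin(4 s)$: $c_2=-2, c_3=3, c_4=1$.
So $u(s,\tau) = -2 e^{-8 \tau} \sin(2 s) + 3 e^{-18 \tau} \sin(3 s) + e^{-32 \tau} \sin(4 s)$, and $w(s,\tau) = e^{\tau}u(s,\tau)$.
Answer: $w(s, \tau) = -2 e^{-7 \tau} \sin(2 s) + 3 e^{-17 \tau} \sin(3 s) + e^{-31 \tau} \sin(4 s)$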